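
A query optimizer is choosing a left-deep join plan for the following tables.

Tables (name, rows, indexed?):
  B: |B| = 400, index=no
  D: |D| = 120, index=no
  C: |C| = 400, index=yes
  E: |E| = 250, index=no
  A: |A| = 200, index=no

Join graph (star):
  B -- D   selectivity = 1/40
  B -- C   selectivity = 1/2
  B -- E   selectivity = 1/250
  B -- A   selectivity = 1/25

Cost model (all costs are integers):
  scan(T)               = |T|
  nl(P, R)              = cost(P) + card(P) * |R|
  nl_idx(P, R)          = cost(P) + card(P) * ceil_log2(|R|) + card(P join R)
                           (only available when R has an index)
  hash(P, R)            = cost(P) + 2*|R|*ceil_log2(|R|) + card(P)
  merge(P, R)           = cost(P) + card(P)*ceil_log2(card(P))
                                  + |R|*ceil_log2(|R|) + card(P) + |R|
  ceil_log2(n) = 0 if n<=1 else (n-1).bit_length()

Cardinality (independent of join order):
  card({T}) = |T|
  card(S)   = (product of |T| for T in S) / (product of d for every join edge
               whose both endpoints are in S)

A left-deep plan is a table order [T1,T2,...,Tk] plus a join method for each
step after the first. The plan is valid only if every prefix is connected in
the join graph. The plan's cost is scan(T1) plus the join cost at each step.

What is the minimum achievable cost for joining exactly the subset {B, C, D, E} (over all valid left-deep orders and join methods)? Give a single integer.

15280

Selinger DP over subsets of {B,C,D,E}:
  {B}: scan cost=400, card=400
  {D}: scan cost=120, card=120
  {C}: scan cost=400, card=400
  {E}: scan cost=250, card=250
  {BD}: card=1200; try (D,hash)→2480, (B,merge)→5080, (D,merge)→5360, (B,hash)→7440, (B,nl)→48120, (D,nl)→48400; best=2480 via (D,hash)
  {BC}: card=80000; try (C,hash)→8000, (B,hash)→8000, (C,merge)→8400, (B,merge)→8400, (C,nl_idx)→84000, (C,nl)→160400 …(+1); best=8000 via (C,hash)
  {BE}: card=400; try (E,hash)→4800, (B,merge)→6500, (E,merge)→6650, (B,hash)→7700, (B,nl)→100250, (E,nl)→100400; best=4800 via (E,hash)
  {BCD}: card=240000; try (C,hash)→10880, (C,merge)→20880, (D,hash)→89680, (C,nl_idx)→253280, (C,nl)→482480, (D,merge)→1448960 …(+1); best=10880 via (C,hash)
  {BDE}: card=1200; try (D,hash)→6880, (E,hash)→7680, (D,merge)→9760, (E,merge)→19130, (D,nl)→52800, (E,nl)→302480; best=6880 via (D,hash)
  {BCE}: card=80000; try (C,hash)→12400, (C,merge)→12800, (C,nl_idx)→88400, (E,hash)→92000, (C,nl)→164800, (E,merge)→1450250 …(+1); best=12400 via (C,hash)
  {BCDE}: card=240000; try (C,hash)→15280, (C,merge)→25280, (D,hash)→94080, (E,hash)→254880, (C,nl_idx)→257680, (C,nl)→486880 …(+4); best=15280 via (C,hash)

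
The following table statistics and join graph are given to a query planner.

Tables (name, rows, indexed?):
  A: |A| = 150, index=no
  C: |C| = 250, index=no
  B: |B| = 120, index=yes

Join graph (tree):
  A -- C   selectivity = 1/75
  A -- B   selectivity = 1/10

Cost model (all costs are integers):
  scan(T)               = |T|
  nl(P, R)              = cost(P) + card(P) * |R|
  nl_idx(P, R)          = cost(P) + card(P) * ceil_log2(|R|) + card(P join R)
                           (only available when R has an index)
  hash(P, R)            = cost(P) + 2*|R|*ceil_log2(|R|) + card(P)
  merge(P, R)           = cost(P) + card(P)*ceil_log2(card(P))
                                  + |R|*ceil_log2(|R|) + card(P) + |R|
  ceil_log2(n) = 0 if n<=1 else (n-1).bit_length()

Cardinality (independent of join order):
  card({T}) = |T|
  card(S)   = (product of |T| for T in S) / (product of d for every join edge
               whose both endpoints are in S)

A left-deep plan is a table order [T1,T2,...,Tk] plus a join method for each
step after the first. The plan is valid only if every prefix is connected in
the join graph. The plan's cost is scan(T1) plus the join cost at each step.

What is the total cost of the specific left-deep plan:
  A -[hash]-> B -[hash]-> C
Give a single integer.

7780

step 1: scan A: cost=150, card=150
step 2: join B via hash
    card(P join B) = 150*120/(10) = 1800
    cost = 150 + 2*120*7 + 150 = 1980
step 3: join C via hash
    card(P join C) = 1800*250/(75) = 6000
    cost = 1980 + 2*250*8 + 1800 = 7780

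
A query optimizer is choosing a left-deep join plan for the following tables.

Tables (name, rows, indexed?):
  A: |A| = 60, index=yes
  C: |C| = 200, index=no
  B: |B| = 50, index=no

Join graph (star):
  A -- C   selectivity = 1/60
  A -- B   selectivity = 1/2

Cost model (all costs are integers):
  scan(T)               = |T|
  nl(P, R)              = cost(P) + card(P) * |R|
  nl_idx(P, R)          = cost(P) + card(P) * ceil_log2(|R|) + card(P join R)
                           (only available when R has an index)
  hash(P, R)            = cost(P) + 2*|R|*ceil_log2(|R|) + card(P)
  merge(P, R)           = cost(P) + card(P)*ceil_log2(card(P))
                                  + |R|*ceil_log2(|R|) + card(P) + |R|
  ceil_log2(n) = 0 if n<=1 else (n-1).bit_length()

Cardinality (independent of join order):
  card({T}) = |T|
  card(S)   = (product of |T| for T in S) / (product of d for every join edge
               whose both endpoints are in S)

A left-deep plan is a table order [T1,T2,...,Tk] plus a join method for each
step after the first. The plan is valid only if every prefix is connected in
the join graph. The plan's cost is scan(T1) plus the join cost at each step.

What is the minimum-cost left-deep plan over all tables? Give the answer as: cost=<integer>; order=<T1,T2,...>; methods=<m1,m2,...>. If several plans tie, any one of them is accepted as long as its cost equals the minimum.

Selinger DP (subsets sized 1..n):
  {A}: scan cost=60, card=60
  {C}: scan cost=200, card=200
  {B}: scan cost=50, card=50
  {AC}: card=200; try (A,hash)→1120, (A,nl_idx)→1600, (C,merge)→2280, (A,merge)→2420, (C,hash)→3320, (C,nl)→12060 …(+1); best=1120 via (A,hash)
  {AB}: card=1500; try (B,hash)→720, (A,hash)→820, (A,merge)→820, (B,merge)→830, (A,nl_idx)→1850, (A,nl)→3050 …(+1); best=720 via (B,hash)
  {ABC}: card=5000; try (B,hash)→1920, (B,merge)→3270, (C,hash)→5420, (B,nl)→11120, (C,merge)→20520, (C,nl)→300720; best=1920 via (B,hash)

cost=1920; order=C,A,B; methods=hash,hash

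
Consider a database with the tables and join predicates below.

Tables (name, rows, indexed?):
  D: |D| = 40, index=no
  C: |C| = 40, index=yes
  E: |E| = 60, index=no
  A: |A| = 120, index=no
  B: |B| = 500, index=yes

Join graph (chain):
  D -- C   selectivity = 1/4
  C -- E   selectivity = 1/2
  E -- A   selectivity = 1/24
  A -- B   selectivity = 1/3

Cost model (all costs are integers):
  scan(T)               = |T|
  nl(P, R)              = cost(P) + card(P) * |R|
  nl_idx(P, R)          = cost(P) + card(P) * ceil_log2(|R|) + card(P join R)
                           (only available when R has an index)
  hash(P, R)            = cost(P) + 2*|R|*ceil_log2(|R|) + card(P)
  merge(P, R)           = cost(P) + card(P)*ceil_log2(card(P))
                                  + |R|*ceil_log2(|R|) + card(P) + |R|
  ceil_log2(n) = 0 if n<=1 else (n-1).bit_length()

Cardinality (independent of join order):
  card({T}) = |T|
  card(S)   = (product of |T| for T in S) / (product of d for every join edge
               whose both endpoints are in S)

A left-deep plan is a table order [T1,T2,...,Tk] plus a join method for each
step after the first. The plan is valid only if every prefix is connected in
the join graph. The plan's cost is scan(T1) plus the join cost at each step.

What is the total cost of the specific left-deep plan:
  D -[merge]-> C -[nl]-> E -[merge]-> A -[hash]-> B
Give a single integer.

step 1: scan D: cost=40, card=40
step 2: join C via merge
    card(P join C) = 40*40/(4) = 400
    cost = 40 + 40*6 + 40*6 + 40 + 40 = 600
step 3: join E via nl
    card(P join E) = 400*60/(2) = 12000
    cost = 600 + 400*60 = 24600
step 4: join A via merge
    card(P join A) = 12000*120/(24) = 60000
    cost = 24600 + 12000*14 + 120*7 + 12000 + 120 = 205560
step 5: join B via hash
    card(P join B) = 60000*500/(3) = 10000000
    cost = 205560 + 2*500*9 + 60000 = 274560

274560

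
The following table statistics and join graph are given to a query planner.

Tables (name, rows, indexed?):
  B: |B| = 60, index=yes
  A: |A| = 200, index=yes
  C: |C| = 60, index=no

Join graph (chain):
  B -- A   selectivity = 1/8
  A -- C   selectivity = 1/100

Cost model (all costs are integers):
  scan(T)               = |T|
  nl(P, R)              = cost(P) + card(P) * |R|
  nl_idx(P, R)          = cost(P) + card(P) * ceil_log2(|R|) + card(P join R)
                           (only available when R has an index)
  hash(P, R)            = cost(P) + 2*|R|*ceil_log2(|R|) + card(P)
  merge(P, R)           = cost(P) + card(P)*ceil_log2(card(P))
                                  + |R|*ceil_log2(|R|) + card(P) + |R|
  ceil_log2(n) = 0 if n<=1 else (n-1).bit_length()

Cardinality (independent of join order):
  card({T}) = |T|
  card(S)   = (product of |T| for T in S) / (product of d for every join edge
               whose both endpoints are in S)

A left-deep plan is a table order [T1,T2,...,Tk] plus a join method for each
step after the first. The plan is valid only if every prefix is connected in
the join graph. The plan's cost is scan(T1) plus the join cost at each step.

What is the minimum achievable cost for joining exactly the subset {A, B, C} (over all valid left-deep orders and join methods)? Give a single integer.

1500

Selinger DP over subsets of {A,B,C}:
  {B}: scan cost=60, card=60
  {A}: scan cost=200, card=200
  {C}: scan cost=60, card=60
  {AB}: card=1500; try (B,hash)→1120, (A,nl_idx)→2040, (A,merge)→2280, (B,merge)→2420, (B,nl_idx)→2900, (A,hash)→3320 …(+2); best=1120 via (B,hash)
  {AC}: card=120; try (A,nl_idx)→660, (C,hash)→1120, (A,merge)→2280, (C,merge)→2420, (A,hash)→3320, (A,nl)→12060 …(+1); best=660 via (A,nl_idx)
  {ABC}: card=900; try (B,hash)→1500, (B,merge)→2040, (B,nl_idx)→2280, (C,hash)→3340, (B,nl)→7860, (C,merge)→19540 …(+1); best=1500 via (B,hash)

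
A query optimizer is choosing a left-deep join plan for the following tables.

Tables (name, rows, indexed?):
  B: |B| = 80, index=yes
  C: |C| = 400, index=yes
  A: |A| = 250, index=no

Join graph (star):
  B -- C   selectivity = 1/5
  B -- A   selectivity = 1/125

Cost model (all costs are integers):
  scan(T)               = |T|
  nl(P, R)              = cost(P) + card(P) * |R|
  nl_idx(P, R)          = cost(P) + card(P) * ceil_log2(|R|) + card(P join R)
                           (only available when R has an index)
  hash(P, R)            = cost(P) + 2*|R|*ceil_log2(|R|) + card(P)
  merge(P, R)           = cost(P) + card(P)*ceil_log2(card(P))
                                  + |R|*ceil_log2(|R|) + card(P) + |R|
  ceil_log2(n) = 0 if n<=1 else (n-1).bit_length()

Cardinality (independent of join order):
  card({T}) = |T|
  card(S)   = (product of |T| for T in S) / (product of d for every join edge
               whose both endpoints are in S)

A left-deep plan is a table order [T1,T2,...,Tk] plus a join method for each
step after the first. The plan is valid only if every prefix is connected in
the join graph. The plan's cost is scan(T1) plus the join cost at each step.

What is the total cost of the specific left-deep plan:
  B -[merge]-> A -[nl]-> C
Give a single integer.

step 1: scan B: cost=80, card=80
step 2: join A via merge
    card(P join A) = 80*250/(125) = 160
    cost = 80 + 80*7 + 250*8 + 80 + 250 = 2970
step 3: join C via nl
    card(P join C) = 160*400/(5) = 12800
    cost = 2970 + 160*400 = 66970

66970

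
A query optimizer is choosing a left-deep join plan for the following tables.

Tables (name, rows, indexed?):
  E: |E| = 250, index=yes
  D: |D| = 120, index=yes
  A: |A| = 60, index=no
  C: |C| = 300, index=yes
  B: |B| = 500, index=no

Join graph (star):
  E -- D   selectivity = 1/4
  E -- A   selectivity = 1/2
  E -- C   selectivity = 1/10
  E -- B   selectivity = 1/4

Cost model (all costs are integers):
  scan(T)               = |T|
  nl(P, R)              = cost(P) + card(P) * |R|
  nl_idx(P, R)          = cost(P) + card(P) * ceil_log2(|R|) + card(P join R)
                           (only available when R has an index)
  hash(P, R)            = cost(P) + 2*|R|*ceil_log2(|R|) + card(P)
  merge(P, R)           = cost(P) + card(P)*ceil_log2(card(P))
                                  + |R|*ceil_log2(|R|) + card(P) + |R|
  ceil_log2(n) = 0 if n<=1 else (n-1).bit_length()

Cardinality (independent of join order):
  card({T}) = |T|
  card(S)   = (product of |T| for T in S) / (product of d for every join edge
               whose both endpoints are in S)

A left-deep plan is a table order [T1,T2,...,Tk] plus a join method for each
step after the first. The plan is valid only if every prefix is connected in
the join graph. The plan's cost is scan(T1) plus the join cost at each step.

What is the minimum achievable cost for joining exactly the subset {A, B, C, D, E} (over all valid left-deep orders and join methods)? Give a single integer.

Selinger DP over subsets of {A,B,C,D,E}:
  {E}: scan cost=250, card=250
  {D}: scan cost=120, card=120
  {A}: scan cost=60, card=60
  {C}: scan cost=300, card=300
  {B}: scan cost=500, card=500
  {DE}: card=7500; try (D,hash)→2180, (E,merge)→3330, (D,merge)→3460, (E,hash)→4240, (E,nl_idx)→8580, (D,nl_idx)→9500 …(+2); best=2180 via (D,hash)
  {AE}: card=7500; try (A,hash)→1220, (E,merge)→2730, (A,merge)→2920, (E,hash)→4120, (E,nl_idx)→8040, (E,nl)→15060 …(+1); best=1220 via (A,hash)
  {CE}: card=7500; try (E,hash)→4600, (C,merge)→5500, (E,merge)→5550, (C,hash)→5900, (C,nl_idx)→10000, (E,nl_idx)→10200 …(+2); best=4600 via (E,hash)
  {BE}: card=31250; try (E,hash)→5000, (B,merge)→7500, (E,merge)→7750, (B,hash)→9500, (E,nl_idx)→35750, (B,nl)→125250 …(+1); best=5000 via (E,hash)
  {ADE}: card=225000; try (D,hash)→10400, (A,hash)→10400, (D,merge)→107180, (A,merge)→107600, (D,nl_idx)→278720, (A,nl)→452180 …(+1); best=10400 via (D,hash)
  {CDE}: card=225000; try (D,hash)→13780, (C,hash)→15080, (C,merge)→110180, (D,merge)→110560, (D,nl_idx)→282100, (C,nl_idx)→294680 …(+2); best=13780 via (D,hash)
  {BDE}: card=937500; try (B,hash)→18680, (D,hash)→37930, (B,merge)→112180, (D,merge)→505960, (D,nl_idx)→1161250, (B,nl)→3752180 …(+1); best=18680 via (B,hash)
  {ACE}: card=225000; try (A,hash)→12820, (C,hash)→14120, (C,merge)→109220, (A,merge)→110020, (C,nl_idx)→293720, (A,nl)→454600 …(+1); best=12820 via (A,hash)
  {ABE}: card=937500; try (B,hash)→17720, (A,hash)→36970, (B,merge)→111220, (A,merge)→505420, (A,nl)→1880000, (B,nl)→3751220; best=17720 via (B,hash)
  {BCE}: card=937500; try (B,hash)→21100, (C,hash)→41650, (B,merge)→114600, (C,merge)→508000, (C,nl_idx)→1223750, (B,nl)→3754600 …(+1); best=21100 via (B,hash)
  {ACDE}: card=6750000; try (D,hash)→239500, (A,hash)→239500, (C,hash)→240800, (C,merge)→4288400, (D,merge)→4288780, (A,merge)→4289200 …(+5); best=239500 via (D,hash)
  {ABDE}: card=28125000; try (B,hash)→244400, (D,hash)→956900, (A,hash)→956900, (B,merge)→4290400, (D,merge)→19706180, (A,merge)→19706600 …(+4); best=244400 via (B,hash)
  {BCDE}: card=28125000; try (B,hash)→247780, (D,hash)→960280, (C,hash)→961580, (B,merge)→4293780, (C,merge)→19709180, (D,merge)→19709560 …(+5); best=247780 via (B,hash)
  {ABCE}: card=28125000; try (B,hash)→246820, (A,hash)→959320, (C,hash)→960620, (B,merge)→4292820, (C,merge)→19708220, (A,merge)→19709020 …(+4); best=246820 via (B,hash)
  {ABCDE}: card=843750000; try (B,hash)→6998500, (D,hash)→28373500, (A,hash)→28373500, (C,hash)→28374800, (B,merge)→162244500, (C,merge)→731497400 …(+8); best=6998500 via (B,hash)

6998500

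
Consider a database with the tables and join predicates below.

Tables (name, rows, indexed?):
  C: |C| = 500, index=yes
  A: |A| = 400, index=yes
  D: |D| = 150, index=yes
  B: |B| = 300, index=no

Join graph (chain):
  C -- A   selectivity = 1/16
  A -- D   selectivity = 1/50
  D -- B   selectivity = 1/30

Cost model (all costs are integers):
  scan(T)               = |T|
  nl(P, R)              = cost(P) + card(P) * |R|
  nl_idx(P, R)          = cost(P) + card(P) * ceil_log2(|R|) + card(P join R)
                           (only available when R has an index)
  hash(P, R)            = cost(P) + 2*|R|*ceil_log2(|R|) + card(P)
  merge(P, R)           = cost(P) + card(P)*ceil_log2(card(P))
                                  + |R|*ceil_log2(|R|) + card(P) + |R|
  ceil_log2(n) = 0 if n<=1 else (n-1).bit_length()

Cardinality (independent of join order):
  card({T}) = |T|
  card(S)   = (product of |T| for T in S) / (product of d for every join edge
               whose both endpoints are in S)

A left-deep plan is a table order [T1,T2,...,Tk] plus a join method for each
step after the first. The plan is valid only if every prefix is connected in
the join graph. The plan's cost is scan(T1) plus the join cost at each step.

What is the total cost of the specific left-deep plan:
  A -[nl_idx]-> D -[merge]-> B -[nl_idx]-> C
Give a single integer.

505200

step 1: scan A: cost=400, card=400
step 2: join D via nl_idx
    card(P join D) = 400*150/(50) = 1200
    cost = 400 + 400*8 + 1200 = 4800
step 3: join B via merge
    card(P join B) = 1200*300/(30) = 12000
    cost = 4800 + 1200*11 + 300*9 + 1200 + 300 = 22200
step 4: join C via nl_idx
    card(P join C) = 12000*500/(16) = 375000
    cost = 22200 + 12000*9 + 375000 = 505200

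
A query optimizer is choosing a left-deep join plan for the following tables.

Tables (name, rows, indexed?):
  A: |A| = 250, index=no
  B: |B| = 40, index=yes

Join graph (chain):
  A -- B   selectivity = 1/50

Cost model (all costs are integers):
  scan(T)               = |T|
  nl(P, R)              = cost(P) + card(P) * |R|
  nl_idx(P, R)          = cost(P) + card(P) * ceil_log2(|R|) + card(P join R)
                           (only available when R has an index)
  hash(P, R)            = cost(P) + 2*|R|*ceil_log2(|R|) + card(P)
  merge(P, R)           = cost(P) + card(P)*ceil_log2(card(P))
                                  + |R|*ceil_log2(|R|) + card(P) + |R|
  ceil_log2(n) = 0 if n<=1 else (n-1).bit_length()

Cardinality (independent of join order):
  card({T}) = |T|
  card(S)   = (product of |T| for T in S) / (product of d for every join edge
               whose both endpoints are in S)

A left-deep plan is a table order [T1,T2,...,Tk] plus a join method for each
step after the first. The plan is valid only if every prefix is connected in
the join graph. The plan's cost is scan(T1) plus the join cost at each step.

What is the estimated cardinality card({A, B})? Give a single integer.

Tables in S: A(250), B(40)
Edges inside S: A-B(d=50)
numerator = 250 * 40 = 10000
denominator = 50 = 50
card(S) = 10000 / 50 = 200

200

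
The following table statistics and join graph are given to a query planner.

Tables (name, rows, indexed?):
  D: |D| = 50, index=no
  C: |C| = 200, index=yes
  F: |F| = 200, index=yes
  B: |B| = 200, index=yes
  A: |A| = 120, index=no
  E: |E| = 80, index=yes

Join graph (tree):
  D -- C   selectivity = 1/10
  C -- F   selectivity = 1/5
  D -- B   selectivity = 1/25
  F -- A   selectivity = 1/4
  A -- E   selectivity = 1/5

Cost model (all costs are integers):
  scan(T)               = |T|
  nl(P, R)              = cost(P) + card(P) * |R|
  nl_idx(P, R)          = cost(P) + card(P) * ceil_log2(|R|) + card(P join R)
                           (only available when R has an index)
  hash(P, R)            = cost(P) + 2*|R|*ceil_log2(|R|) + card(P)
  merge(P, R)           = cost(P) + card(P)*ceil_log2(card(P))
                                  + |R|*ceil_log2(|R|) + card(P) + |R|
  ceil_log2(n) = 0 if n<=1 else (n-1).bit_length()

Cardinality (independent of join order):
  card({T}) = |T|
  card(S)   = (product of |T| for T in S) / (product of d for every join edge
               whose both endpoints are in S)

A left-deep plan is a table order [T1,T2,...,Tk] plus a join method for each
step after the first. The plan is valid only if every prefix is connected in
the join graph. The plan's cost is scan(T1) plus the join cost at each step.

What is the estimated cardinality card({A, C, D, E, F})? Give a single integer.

19200000

Tables in S: A(120), C(200), D(50), E(80), F(200)
Edges inside S: D-C(d=10), C-F(d=5), F-A(d=4), A-E(d=5)
numerator = 120 * 200 * 50 * 80 * 200 = 19200000000
denominator = 10 * 5 * 4 * 5 = 1000
card(S) = 19200000000 / 1000 = 19200000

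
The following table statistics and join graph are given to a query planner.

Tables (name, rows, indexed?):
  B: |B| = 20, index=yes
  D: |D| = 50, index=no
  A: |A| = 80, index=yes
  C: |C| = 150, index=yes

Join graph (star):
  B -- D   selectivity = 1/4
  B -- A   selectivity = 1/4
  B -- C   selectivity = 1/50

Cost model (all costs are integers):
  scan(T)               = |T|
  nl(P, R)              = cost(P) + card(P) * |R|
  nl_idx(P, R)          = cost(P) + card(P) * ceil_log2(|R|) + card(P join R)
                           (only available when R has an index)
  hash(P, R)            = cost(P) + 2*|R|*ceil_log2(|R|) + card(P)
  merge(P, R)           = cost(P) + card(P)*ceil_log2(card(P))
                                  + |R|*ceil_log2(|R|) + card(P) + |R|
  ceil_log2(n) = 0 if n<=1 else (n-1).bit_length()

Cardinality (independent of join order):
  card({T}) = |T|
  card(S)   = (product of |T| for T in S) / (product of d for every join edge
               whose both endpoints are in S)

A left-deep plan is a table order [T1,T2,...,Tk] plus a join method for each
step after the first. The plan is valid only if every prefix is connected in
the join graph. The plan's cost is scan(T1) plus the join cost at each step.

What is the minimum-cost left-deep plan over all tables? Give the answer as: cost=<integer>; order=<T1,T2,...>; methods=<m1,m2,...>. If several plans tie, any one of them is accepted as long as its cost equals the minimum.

cost=2770; order=B,C,D,A; methods=nl_idx,hash,hash

Selinger DP (subsets sized 1..n):
  {B}: scan cost=20, card=20
  {D}: scan cost=50, card=50
  {A}: scan cost=80, card=80
  {C}: scan cost=150, card=150
  {BD}: card=250; try (B,hash)→300, (D,merge)→490, (B,merge)→520, (B,nl_idx)→550, (D,hash)→640, (D,nl)→1020 …(+1); best=300 via (B,hash)
  {AB}: card=400; try (B,hash)→360, (A,nl_idx)→560, (A,merge)→780, (B,merge)→840, (B,nl_idx)→880, (A,hash)→1160 …(+2); best=360 via (B,hash)
  {BC}: card=60; try (C,nl_idx)→240, (B,hash)→500, (B,nl_idx)→960, (C,merge)→1490, (B,merge)→1620, (C,hash)→2440 …(+2); best=240 via (C,nl_idx)
  {ABD}: card=5000; try (D,hash)→1360, (A,hash)→1670, (A,merge)→3190, (D,merge)→4710, (A,nl_idx)→7050, (A,nl)→20300 …(+1); best=1360 via (D,hash)
  {BCD}: card=750; try (D,hash)→900, (D,merge)→1010, (C,hash)→2950, (C,nl_idx)→3050, (D,nl)→3240, (C,merge)→3900 …(+1); best=900 via (D,hash)
  {ABC}: card=1200; try (A,merge)→1300, (A,hash)→1420, (A,nl_idx)→1860, (C,hash)→3160, (C,nl_idx)→4760, (A,nl)→5040 …(+2); best=1300 via (A,merge)
  {ABCD}: card=15000; try (A,hash)→2770, (D,hash)→3100, (C,hash)→8760, (A,merge)→9790, (D,merge)→16050, (A,nl_idx)→21150 …(+5); best=2770 via (A,hash)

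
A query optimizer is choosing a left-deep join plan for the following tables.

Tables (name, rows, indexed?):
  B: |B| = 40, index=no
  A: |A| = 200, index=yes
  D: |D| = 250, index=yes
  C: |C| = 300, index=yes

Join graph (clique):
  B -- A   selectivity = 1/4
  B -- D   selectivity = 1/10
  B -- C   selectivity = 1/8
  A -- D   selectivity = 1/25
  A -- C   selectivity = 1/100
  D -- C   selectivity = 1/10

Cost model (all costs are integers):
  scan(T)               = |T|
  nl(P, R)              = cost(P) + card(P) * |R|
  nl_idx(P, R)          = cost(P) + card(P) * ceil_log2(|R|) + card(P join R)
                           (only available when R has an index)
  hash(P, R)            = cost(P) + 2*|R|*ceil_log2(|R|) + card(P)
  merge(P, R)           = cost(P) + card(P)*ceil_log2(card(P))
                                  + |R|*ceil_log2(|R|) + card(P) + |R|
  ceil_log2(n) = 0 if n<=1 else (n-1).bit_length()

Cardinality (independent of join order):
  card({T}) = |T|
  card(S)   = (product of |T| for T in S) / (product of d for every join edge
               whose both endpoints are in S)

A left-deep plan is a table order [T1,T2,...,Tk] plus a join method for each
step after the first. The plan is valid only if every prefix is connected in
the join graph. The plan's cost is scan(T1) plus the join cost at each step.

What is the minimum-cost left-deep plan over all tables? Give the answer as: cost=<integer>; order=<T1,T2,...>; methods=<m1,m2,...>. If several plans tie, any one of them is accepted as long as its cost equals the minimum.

cost=8280; order=A,C,D,B; methods=nl_idx,hash,hash

Selinger DP (subsets sized 1..n):
  {B}: scan cost=40, card=40
  {A}: scan cost=200, card=200
  {D}: scan cost=250, card=250
  {C}: scan cost=300, card=300
  {AB}: card=2000; try (B,hash)→880, (A,merge)→2120, (B,merge)→2280, (A,nl_idx)→2360, (A,hash)→3280, (A,nl)→8040 …(+1); best=880 via (B,hash)
  {BD}: card=1000; try (B,hash)→980, (D,nl_idx)→1360, (D,merge)→2570, (B,merge)→2780, (D,hash)→4080, (D,nl)→10040 …(+1); best=980 via (B,hash)
  {BC}: card=1500; try (B,hash)→1080, (C,nl_idx)→1900, (C,merge)→3320, (B,merge)→3580, (C,hash)→5480, (C,nl)→12040 …(+1); best=1080 via (B,hash)
  {AD}: card=2000; try (A,hash)→3700, (D,nl_idx)→3800, (D,merge)→4250, (A,nl_idx)→4250, (A,merge)→4300, (D,hash)→4400 …(+2); best=3700 via (A,hash)
  {AC}: card=600; try (C,nl_idx)→2600, (A,nl_idx)→3300, (A,hash)→3800, (C,merge)→5000, (A,merge)→5100, (C,hash)→5800 …(+2); best=2600 via (C,nl_idx)
  {CD}: card=7500; try (D,hash)→4600, (C,merge)→5500, (D,merge)→5550, (C,hash)→5900, (C,nl_idx)→10000, (D,nl_idx)→10200 …(+2); best=4600 via (D,hash)
  {ABD}: card=2000; try (A,hash)→5180, (B,hash)→6180, (D,hash)→6880, (A,nl_idx)→10980, (A,merge)→13780, (D,nl_idx)→18880 …(+5); best=5180 via (A,hash)
  {ABC}: card=750; try (B,hash)→3680, (A,hash)→5780, (C,hash)→8280, (B,merge)→9480, (A,nl_idx)→13830, (C,nl_idx)→19630 …(+5); best=3680 via (B,hash)
  {BCD}: card=3750; try (D,hash)→6580, (C,hash)→7380, (B,hash)→12580, (C,nl_idx)→13730, (C,merge)→14980, (D,nl_idx)→16830 …(+5); best=6580 via (D,hash)
  {ACD}: card=600; try (D,hash)→7200, (D,nl_idx)→8000, (C,hash)→11100, (D,merge)→11450, (A,hash)→15300, (C,nl_idx)→22300 …(+6); best=7200 via (D,hash)
  {ABCD}: card=75; try (B,hash)→8280, (D,hash)→8430, (D,nl_idx)→9755, (C,hash)→12580, (A,hash)→13530, (B,merge)→14080 …(+9); best=8280 via (B,hash)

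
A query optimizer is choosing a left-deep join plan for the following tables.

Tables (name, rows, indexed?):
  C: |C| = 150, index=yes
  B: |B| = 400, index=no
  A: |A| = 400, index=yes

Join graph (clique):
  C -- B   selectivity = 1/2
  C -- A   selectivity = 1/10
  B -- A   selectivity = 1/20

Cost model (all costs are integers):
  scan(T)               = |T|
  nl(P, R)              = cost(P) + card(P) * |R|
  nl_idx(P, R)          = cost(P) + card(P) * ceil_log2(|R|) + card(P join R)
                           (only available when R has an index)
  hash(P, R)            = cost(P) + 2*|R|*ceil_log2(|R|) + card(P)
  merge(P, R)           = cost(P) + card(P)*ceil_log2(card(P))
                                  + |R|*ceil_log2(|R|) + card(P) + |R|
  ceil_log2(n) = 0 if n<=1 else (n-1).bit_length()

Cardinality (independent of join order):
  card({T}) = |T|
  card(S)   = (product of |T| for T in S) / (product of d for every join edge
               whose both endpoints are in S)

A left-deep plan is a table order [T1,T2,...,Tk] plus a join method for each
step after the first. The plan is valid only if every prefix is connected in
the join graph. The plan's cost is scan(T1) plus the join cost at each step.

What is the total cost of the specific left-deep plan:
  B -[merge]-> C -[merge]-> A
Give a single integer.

step 1: scan B: cost=400, card=400
step 2: join C via merge
    card(P join C) = 400*150/(2) = 30000
    cost = 400 + 400*9 + 150*8 + 400 + 150 = 5750
step 3: join A via merge
    card(P join A) = 30000*400/(10*20) = 60000
    cost = 5750 + 30000*15 + 400*9 + 30000 + 400 = 489750

489750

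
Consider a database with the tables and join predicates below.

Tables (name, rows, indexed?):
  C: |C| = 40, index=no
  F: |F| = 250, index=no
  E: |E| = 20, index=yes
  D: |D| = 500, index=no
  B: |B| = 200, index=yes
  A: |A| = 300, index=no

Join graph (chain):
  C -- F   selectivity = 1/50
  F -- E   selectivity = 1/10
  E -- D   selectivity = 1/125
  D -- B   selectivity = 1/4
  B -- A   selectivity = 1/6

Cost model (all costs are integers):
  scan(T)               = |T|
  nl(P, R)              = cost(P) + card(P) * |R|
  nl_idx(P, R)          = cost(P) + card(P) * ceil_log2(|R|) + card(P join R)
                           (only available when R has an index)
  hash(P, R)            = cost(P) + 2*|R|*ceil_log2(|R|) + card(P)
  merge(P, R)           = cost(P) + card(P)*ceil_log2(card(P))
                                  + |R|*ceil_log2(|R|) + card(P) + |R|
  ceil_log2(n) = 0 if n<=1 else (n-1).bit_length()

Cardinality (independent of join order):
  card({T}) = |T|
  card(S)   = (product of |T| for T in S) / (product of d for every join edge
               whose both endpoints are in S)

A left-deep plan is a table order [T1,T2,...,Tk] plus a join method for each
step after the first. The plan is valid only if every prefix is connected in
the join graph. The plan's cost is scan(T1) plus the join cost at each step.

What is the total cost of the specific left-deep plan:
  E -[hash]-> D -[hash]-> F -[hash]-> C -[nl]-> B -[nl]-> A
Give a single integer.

step 1: scan E: cost=20, card=20
step 2: join D via hash
    card(P join D) = 20*500/(125) = 80
    cost = 20 + 2*500*9 + 20 = 9040
step 3: join F via hash
    card(P join F) = 80*250/(10) = 2000
    cost = 9040 + 2*250*8 + 80 = 13120
step 4: join C via hash
    card(P join C) = 2000*40/(50) = 1600
    cost = 13120 + 2*40*6 + 2000 = 15600
step 5: join B via nl
    card(P join B) = 1600*200/(4) = 80000
    cost = 15600 + 1600*200 = 335600
step 6: join A via nl
    card(P join A) = 80000*300/(6) = 4000000
    cost = 335600 + 80000*300 = 24335600

24335600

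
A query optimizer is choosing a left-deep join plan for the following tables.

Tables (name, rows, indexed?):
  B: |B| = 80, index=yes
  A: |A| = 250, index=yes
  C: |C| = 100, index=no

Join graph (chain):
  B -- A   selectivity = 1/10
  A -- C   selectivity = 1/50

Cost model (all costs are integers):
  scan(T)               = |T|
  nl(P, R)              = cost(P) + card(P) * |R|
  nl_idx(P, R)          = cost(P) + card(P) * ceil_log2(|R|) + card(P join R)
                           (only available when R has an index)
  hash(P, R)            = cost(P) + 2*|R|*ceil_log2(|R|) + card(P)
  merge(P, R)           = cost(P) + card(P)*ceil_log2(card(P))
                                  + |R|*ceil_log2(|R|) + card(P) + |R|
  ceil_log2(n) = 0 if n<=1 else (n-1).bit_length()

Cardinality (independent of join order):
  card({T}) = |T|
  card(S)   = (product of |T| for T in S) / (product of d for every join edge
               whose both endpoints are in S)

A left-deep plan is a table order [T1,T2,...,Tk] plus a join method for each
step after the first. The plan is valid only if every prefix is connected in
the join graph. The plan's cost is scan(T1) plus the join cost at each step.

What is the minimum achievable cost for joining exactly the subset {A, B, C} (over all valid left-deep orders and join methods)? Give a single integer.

Selinger DP over subsets of {A,B,C}:
  {B}: scan cost=80, card=80
  {A}: scan cost=250, card=250
  {C}: scan cost=100, card=100
  {AB}: card=2000; try (B,hash)→1620, (A,nl_idx)→2720, (A,merge)→2970, (B,merge)→3140, (B,nl_idx)→4000, (A,hash)→4160 …(+2); best=1620 via (B,hash)
  {AC}: card=500; try (A,nl_idx)→1400, (C,hash)→1900, (A,merge)→3150, (C,merge)→3300, (A,hash)→4200, (A,nl)→25100 …(+1); best=1400 via (A,nl_idx)
  {ABC}: card=4000; try (B,hash)→3020, (C,hash)→5020, (B,merge)→7040, (B,nl_idx)→8900, (C,merge)→26420, (B,nl)→41400 …(+1); best=3020 via (B,hash)

3020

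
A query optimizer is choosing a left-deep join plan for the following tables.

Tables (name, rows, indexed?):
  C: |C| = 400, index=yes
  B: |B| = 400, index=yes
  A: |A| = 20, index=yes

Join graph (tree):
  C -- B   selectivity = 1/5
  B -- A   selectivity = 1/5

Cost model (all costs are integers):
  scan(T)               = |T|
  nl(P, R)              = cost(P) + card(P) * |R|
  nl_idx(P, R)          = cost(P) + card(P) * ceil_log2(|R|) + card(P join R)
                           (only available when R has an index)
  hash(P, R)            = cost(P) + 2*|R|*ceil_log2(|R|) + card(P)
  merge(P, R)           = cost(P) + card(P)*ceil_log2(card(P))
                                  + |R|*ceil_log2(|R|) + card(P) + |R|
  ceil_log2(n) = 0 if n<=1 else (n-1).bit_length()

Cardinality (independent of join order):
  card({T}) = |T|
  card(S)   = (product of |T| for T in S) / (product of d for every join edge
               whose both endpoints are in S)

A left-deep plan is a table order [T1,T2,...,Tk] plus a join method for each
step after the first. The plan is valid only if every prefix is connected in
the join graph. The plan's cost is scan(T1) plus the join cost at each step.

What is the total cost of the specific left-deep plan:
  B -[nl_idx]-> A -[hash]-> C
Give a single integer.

step 1: scan B: cost=400, card=400
step 2: join A via nl_idx
    card(P join A) = 400*20/(5) = 1600
    cost = 400 + 400*5 + 1600 = 4000
step 3: join C via hash
    card(P join C) = 1600*400/(5) = 128000
    cost = 4000 + 2*400*9 + 1600 = 12800

12800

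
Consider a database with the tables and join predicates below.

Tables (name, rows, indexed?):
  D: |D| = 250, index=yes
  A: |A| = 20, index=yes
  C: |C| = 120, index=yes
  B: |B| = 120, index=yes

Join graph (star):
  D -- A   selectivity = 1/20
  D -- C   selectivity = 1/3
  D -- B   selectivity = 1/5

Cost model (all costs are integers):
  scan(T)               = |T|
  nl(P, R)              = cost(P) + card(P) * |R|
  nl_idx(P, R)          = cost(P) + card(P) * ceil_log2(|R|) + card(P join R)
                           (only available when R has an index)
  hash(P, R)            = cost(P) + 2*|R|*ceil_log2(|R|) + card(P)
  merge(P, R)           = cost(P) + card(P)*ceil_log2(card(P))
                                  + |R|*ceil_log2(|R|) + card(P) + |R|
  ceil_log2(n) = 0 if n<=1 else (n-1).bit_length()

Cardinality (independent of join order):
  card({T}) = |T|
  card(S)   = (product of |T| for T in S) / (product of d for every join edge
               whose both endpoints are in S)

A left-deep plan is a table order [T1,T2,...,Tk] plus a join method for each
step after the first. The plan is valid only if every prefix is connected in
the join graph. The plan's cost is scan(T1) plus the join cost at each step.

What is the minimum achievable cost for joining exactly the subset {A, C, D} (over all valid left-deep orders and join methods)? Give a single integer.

Selinger DP over subsets of {A,C,D}:
  {D}: scan cost=250, card=250
  {A}: scan cost=20, card=20
  {C}: scan cost=120, card=120
  {AD}: card=250; try (D,nl_idx)→430, (A,hash)→700, (A,nl_idx)→1750, (D,merge)→2390, (A,merge)→2620, (D,hash)→4040 …(+2); best=430 via (D,nl_idx)
  {CD}: card=10000; try (C,hash)→2180, (D,merge)→3330, (C,merge)→3460, (D,hash)→4240, (D,nl_idx)→11080, (C,nl_idx)→12000 …(+2); best=2180 via (C,hash)
  {ACD}: card=10000; try (C,hash)→2360, (C,merge)→3640, (C,nl_idx)→12180, (A,hash)→12380, (C,nl)→30430, (A,nl_idx)→62180 …(+2); best=2360 via (C,hash)

2360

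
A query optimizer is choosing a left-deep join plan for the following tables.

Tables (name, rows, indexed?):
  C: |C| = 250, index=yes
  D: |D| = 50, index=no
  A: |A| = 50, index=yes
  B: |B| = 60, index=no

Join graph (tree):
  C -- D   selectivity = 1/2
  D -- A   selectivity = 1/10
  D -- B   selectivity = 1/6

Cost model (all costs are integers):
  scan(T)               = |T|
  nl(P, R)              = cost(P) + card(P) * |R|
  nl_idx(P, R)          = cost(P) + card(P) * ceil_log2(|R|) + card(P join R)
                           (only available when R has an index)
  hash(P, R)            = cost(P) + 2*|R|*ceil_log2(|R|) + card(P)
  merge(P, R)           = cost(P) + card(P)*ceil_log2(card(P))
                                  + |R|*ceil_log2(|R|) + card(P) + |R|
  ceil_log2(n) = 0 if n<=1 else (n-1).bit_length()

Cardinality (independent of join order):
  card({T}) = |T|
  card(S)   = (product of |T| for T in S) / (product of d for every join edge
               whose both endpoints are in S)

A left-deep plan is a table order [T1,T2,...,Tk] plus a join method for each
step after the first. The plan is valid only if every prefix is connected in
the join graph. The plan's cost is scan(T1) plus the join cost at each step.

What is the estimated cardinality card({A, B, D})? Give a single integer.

Tables in S: A(50), B(60), D(50)
Edges inside S: D-A(d=10), D-B(d=6)
numerator = 50 * 60 * 50 = 150000
denominator = 10 * 6 = 60
card(S) = 150000 / 60 = 2500

2500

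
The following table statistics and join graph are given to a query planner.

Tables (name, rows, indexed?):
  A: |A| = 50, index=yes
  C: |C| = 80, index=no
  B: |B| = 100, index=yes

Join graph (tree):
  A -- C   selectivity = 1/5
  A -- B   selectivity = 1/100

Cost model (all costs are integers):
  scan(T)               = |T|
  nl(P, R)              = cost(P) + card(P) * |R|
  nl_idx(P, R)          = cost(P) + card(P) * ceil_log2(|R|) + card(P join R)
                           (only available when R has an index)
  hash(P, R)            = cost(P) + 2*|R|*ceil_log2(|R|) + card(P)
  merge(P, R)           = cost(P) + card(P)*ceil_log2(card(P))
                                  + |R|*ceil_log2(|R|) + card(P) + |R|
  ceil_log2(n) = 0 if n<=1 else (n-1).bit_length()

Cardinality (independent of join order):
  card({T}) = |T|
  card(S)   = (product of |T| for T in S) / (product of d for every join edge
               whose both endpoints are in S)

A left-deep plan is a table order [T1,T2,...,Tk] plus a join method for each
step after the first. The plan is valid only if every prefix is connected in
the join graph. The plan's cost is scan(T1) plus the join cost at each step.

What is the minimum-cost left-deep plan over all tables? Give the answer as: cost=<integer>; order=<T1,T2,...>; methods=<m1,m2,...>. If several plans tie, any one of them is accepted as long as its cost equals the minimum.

Selinger DP (subsets sized 1..n):
  {A}: scan cost=50, card=50
  {C}: scan cost=80, card=80
  {B}: scan cost=100, card=100
  {AC}: card=800; try (A,hash)→760, (C,merge)→1040, (A,merge)→1070, (C,hash)→1220, (A,nl_idx)→1360, (C,nl)→4050 …(+1); best=760 via (A,hash)
  {AB}: card=50; try (B,nl_idx)→450, (A,nl_idx)→750, (A,hash)→800, (B,merge)→1200, (A,merge)→1250, (B,hash)→1500 …(+2); best=450 via (B,nl_idx)
  {ABC}: card=800; try (C,merge)→1440, (C,hash)→1620, (B,hash)→2960, (C,nl)→4450, (B,nl_idx)→7160, (B,merge)→10360 …(+1); best=1440 via (C,merge)

cost=1440; order=A,B,C; methods=nl_idx,merge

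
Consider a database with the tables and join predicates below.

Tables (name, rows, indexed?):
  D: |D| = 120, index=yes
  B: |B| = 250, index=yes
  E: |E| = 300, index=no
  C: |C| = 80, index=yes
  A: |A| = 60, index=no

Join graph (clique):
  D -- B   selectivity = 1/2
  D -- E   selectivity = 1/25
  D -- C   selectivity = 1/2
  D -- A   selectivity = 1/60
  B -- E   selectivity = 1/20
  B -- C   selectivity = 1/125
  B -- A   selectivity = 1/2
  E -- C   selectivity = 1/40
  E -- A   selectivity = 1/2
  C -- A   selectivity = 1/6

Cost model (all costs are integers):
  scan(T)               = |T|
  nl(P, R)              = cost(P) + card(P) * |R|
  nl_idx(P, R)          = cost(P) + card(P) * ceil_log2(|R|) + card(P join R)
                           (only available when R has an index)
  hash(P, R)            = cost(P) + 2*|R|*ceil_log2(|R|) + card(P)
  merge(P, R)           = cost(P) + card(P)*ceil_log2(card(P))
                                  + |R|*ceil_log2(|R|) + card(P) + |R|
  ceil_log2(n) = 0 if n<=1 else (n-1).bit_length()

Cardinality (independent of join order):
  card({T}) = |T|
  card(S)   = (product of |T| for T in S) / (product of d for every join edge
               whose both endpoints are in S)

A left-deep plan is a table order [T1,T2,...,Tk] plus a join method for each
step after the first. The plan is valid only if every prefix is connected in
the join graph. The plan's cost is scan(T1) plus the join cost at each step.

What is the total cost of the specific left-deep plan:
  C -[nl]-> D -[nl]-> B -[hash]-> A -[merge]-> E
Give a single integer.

1222200

step 1: scan C: cost=80, card=80
step 2: join D via nl
    card(P join D) = 80*120/(2) = 4800
    cost = 80 + 80*120 = 9680
step 3: join B via nl
    card(P join B) = 4800*250/(2*125) = 4800
    cost = 9680 + 4800*250 = 1209680
step 4: join A via hash
    card(P join A) = 4800*60/(60*2*6) = 400
    cost = 1209680 + 2*60*6 + 4800 = 1215200
step 5: join E via merge
    card(P join E) = 400*300/(25*20*40*2) = 3
    cost = 1215200 + 400*9 + 300*9 + 400 + 300 = 1222200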